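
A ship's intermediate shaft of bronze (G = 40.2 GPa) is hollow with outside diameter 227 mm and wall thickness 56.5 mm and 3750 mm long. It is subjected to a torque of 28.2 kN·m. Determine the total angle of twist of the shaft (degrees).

J = π(d_o⁴ − d_i⁴)/32 = π(0.227⁴ − 0.114⁴)/32 = 2.441×10^-4 m⁴.
θ = T·L/(G·J) = 28200 × 3.75 / (40.2×10⁹ × 2.441×10^-4) = 0.01078 rad.

0.617°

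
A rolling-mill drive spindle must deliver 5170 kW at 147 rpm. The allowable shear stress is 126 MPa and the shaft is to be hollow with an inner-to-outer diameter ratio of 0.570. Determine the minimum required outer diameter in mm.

ω = 2π·147/60 = 15.39 rad/s, so T = P/ω = 5170×10³ / 15.39 = 335800 N·m.
For a hollow shaft with d_i/d_o = 0.570: τ_max = 16T/(π d_o³ (1−k⁴)), so d_o = [16T/(π τ_allow (1−k⁴))]^(1/3) = [16·335800/(π·1.26×10^8·0.8944)]^(1/3) = 0.2476 m.

248 mm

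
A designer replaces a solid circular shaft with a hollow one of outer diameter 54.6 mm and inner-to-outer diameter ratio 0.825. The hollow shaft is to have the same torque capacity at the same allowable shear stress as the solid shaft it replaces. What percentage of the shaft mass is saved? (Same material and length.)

51.6 %

Equal τ_max and T ⇒ the solid shaft needs d_s³ = d_o³(1−k⁴), so d_s = 54.6·(1−0.825⁴)^(1/3) = 44.37 mm.
Area ratio A_h/A_s = d_o²(1−k²)/d_s² = (1−k²)/(1−k⁴)^(2/3) = 0.4836.
Mass saving = 1 − 0.4836 = 51.6 %.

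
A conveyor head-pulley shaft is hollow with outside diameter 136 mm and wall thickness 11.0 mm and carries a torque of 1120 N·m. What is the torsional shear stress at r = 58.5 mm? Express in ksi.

0.559 ksi

J = π(d_o⁴ − d_i⁴)/32 = π(0.136⁴ − 0.114⁴)/32 = 1.700×10^-5 m⁴.
Shear stress varies linearly with radius: τ = T·r/J = 1120 × 0.0585 / 1.700×10^-5 = 3.853×10^6 Pa.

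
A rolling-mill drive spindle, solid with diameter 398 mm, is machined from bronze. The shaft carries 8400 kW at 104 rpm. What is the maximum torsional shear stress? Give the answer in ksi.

9.04 ksi

ω = 2π·104/60 = 10.89 rad/s, so T = P/ω = 8400×10³ / 10.89 = 771300 N·m.
J = πd⁴/32 = π(0.398)⁴/32 = 2.463×10^-3 m⁴.
τ_max = T·r/J = 771300 × 0.199 / 2.463×10^-3 = 6.231×10^7 Pa.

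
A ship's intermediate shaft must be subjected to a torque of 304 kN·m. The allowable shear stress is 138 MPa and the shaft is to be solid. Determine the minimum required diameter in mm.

For a solid shaft τ_max = 16T/(πd³), so d = (16T/(π τ_allow))^(1/3) = (16·304000/(π·1.38×10^8))^(1/3) = 0.2239 m.

224 mm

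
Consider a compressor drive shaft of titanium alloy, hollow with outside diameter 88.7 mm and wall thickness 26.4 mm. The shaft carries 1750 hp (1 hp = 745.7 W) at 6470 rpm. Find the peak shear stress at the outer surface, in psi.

ω = 2π·6470/60 = 677.5 rad/s, so T = P/ω = 1750×745.7 / 677.5 = 1926 N·m.
J = π(d_o⁴ − d_i⁴)/32 = π(0.0887⁴ − 0.0359⁴)/32 = 5.914×10^-6 m⁴.
τ_max = T·r/J = 1926 × 0.0444 / 5.914×10^-6 = 1.444×10^7 Pa.

2090 psi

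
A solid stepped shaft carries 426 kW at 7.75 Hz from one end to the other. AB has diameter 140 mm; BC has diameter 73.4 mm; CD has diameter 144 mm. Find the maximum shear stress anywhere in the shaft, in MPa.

ω = 2π·7.75 = 48.69 rad/s, so T = P/ω = 426×10³ / 48.69 = 8748 N·m.
Under the same torque, τ_max = 16T/(πd³) is largest where d is smallest — segment BC (d = 73.4 mm).
τ_max = 16·8748/(π·(0.0734)³) = 1.127×10^8 Pa.

113 MPa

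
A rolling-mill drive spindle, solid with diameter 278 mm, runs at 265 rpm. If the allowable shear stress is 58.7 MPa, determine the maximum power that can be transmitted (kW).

6870 kW

J = πd⁴/32 = π(0.278)⁴/32 = 5.864×10^-4 m⁴.
T_max = τ_allow·J/r = 5.87×10^7 × 5.864×10^-4 / 0.139 = 247600 N·m.
ω = 2π·265/60 = 27.75 rad/s, so P_max = T_max·ω = 6.872×10^6 W.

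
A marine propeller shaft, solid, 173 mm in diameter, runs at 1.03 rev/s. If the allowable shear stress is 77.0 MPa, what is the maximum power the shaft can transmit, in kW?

J = πd⁴/32 = π(0.173)⁴/32 = 8.794×10^-5 m⁴.
T_max = τ_allow·J/r = 7.70×10^7 × 8.794×10^-5 / 0.0865 = 78280 N·m.
ω = 2π·1.03 = 6.472 rad/s, so P_max = T_max·ω = 5.066×10^5 W.

507 kW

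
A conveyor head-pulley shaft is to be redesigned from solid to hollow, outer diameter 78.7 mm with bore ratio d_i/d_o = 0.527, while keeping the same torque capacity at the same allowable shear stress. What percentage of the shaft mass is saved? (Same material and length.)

Equal τ_max and T ⇒ the solid shaft needs d_s³ = d_o³(1−k⁴), so d_s = 78.7·(1−0.527⁴)^(1/3) = 76.62 mm.
Area ratio A_h/A_s = d_o²(1−k²)/d_s² = (1−k²)/(1−k⁴)^(2/3) = 0.7620.
Mass saving = 1 − 0.7620 = 23.8 %.

23.8 %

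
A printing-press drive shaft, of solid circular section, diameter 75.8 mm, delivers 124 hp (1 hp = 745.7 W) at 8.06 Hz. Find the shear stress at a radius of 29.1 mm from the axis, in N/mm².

16.4 N/mm²

ω = 2π·8.06 = 50.64 rad/s, so T = P/ω = 124×745.7 / 50.64 = 1826 N·m.
J = πd⁴/32 = π(0.0758)⁴/32 = 3.241×10^-6 m⁴.
Shear stress varies linearly with radius: τ = T·r/J = 1826 × 0.0291 / 3.241×10^-6 = 1.639×10^7 Pa.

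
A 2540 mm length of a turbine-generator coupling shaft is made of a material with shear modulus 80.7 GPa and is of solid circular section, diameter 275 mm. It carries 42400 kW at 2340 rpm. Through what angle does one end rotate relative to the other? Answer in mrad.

ω = 2π·2340/60 = 245.0 rad/s, so T = P/ω = 42400×10³ / 245.0 = 173000 N·m.
J = πd⁴/32 = π(0.275)⁴/32 = 5.615×10^-4 m⁴.
θ = T·L/(G·J) = 173000 × 2.54 / (80.7×10⁹ × 5.615×10^-4) = 9.700×10^-3 rad.

9.70 mrad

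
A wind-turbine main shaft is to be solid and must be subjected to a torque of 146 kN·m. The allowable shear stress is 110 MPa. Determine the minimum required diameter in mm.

For a solid shaft τ_max = 16T/(πd³), so d = (16T/(π τ_allow))^(1/3) = (16·146000/(π·1.10×10^8))^(1/3) = 0.1891 m.

189 mm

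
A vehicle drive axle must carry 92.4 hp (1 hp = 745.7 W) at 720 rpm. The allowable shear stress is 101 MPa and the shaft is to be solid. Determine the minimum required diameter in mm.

35.9 mm

ω = 2π·720/60 = 75.40 rad/s, so T = P/ω = 92.4×745.7 / 75.40 = 913.9 N·m.
For a solid shaft τ_max = 16T/(πd³), so d = (16T/(π τ_allow))^(1/3) = (16·913.9/(π·1.01×10^8))^(1/3) = 0.03585 m.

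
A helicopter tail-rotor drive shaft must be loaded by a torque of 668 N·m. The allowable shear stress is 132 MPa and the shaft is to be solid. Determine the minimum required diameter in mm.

29.5 mm

For a solid shaft τ_max = 16T/(πd³), so d = (16T/(π τ_allow))^(1/3) = (16·668.0/(π·1.32×10^8))^(1/3) = 0.02954 m.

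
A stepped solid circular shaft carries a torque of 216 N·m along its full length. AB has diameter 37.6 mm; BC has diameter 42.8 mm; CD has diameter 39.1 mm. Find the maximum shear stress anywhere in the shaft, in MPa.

20.7 MPa

Under the same torque, τ_max = 16T/(πd³) is largest where d is smallest — segment AB (d = 37.6 mm).
τ_max = 16·216.0/(π·(0.0376)³) = 2.069×10^7 Pa.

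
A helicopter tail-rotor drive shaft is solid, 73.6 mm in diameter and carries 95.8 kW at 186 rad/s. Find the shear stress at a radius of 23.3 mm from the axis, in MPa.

4.17 MPa

ω = 186 rad/s, so T = P/ω = 95.8×10³ / 186.0 = 515.1 N·m.
J = πd⁴/32 = π(0.0736)⁴/32 = 2.881×10^-6 m⁴.
Shear stress varies linearly with radius: τ = T·r/J = 515.1 × 0.0233 / 2.881×10^-6 = 4.166×10^6 Pa.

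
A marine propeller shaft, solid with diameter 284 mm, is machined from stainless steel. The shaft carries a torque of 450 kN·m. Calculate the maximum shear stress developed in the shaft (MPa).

100 MPa

J = πd⁴/32 = π(0.284)⁴/32 = 6.387×10^-4 m⁴.
τ_max = T·r/J = 450000 × 0.142 / 6.387×10^-4 = 1.001×10^8 Pa.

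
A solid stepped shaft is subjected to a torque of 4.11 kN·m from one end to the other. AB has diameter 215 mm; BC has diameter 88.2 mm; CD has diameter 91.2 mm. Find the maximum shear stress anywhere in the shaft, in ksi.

Under the same torque, τ_max = 16T/(πd³) is largest where d is smallest — segment BC (d = 88.2 mm).
τ_max = 16·4110/(π·(0.0882)³) = 3.051×10^7 Pa.

4.42 ksi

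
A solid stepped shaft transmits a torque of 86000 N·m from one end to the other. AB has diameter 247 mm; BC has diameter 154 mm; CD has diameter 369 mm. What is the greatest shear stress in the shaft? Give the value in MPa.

120 MPa

Under the same torque, τ_max = 16T/(πd³) is largest where d is smallest — segment BC (d = 154 mm).
τ_max = 16·86000/(π·(0.154)³) = 1.199×10^8 Pa.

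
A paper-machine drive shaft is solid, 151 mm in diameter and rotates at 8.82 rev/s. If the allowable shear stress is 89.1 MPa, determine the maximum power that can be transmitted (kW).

3340 kW

J = πd⁴/32 = π(0.151)⁴/32 = 5.104×10^-5 m⁴.
T_max = τ_allow·J/r = 8.91×10^7 × 5.104×10^-5 / 0.0755 = 60230 N·m.
ω = 2π·8.82 = 55.42 rad/s, so P_max = T_max·ω = 3.338×10^6 W.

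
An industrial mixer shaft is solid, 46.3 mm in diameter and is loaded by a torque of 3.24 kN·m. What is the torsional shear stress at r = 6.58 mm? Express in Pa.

J = πd⁴/32 = π(0.0463)⁴/32 = 4.512×10^-7 m⁴.
Shear stress varies linearly with radius: τ = T·r/J = 3240 × 0.00658 / 4.512×10^-7 = 4.725×10^7 Pa.

4.73e7 Pa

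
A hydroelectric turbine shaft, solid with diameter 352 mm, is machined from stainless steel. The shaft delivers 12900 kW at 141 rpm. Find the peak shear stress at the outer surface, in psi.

ω = 2π·141/60 = 14.77 rad/s, so T = P/ω = 12900×10³ / 14.77 = 873700 N·m.
J = πd⁴/32 = π(0.352)⁴/32 = 1.507×10^-3 m⁴.
τ_max = T·r/J = 873700 × 0.176 / 1.507×10^-3 = 1.020×10^8 Pa.

14800 psi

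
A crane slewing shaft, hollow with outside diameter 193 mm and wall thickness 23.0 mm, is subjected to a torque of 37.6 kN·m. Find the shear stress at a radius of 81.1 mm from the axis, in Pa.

3.37e7 Pa

J = π(d_o⁴ − d_i⁴)/32 = π(0.193⁴ − 0.147⁴)/32 = 9.037×10^-5 m⁴.
Shear stress varies linearly with radius: τ = T·r/J = 37600 × 0.0811 / 9.037×10^-5 = 3.374×10^7 Pa.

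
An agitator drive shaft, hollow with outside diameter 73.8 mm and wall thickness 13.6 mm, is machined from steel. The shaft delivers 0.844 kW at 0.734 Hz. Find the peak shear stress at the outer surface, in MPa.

ω = 2π·0.734 = 4.612 rad/s, so T = P/ω = 0.844×10³ / 4.612 = 183.0 N·m.
J = π(d_o⁴ − d_i⁴)/32 = π(0.0738⁴ − 0.0466⁴)/32 = 2.449×10^-6 m⁴.
τ_max = T·r/J = 183.0 × 0.0369 / 2.449×10^-6 = 2.757×10^6 Pa.

2.76 MPa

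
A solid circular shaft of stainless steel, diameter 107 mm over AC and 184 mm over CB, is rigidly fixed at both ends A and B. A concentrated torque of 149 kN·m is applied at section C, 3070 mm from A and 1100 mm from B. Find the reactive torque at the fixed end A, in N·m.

Compatibility: T_A·a/J_AC = T_B·b/J_CB with T_A + T_B = T₀.
J_AC = 1.29×10^-5 m⁴, J_CB = 1.13×10^-4 m⁴, so T_A = T₀·(J_AC/a)/((J_AC/a)+(J_CB/b)) = 5865 N·m, T_B = 143100 N·m.

5860 N·m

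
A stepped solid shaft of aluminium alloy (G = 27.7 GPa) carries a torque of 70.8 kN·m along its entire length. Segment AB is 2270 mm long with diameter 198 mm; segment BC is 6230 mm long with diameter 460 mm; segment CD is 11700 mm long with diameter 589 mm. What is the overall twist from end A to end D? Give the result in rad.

J_AB = π(0.198)⁴/32 = 1.51×10^-4 m⁴; J_BC = π(0.460)⁴/32 = 4.40×10^-3 m⁴; J_CD = π(0.589)⁴/32 = 0.0118 m⁴.
θ = (T/G)·Σ L_i/J_i = (70800/27.7×10⁹)·(2.27/1.51×10^-4 + 6.23/4.40×10^-3 + 11.7/0.0118) = 0.04461 rad.

0.0446 rad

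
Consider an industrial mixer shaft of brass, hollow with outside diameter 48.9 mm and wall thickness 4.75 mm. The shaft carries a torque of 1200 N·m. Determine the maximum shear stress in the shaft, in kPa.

90300 kPa

J = π(d_o⁴ − d_i⁴)/32 = π(0.0489⁴ − 0.0394⁴)/32 = 3.248×10^-7 m⁴.
τ_max = T·r/J = 1200 × 0.0244 / 3.248×10^-7 = 9.034×10^7 Pa.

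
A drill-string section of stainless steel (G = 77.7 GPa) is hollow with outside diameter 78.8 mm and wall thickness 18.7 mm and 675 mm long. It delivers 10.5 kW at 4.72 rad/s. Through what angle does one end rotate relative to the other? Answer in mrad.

5.53 mrad

ω = 4.72 rad/s, so T = P/ω = 10.5×10³ / 4.720 = 2225 N·m.
J = π(d_o⁴ − d_i⁴)/32 = π(0.0788⁴ − 0.0414⁴)/32 = 3.497×10^-6 m⁴.
θ = T·L/(G·J) = 2225 × 0.675 / (77.7×10⁹ × 3.497×10^-6) = 5.526×10^-3 rad.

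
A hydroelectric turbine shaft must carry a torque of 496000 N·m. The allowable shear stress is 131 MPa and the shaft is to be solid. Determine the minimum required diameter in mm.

268 mm

For a solid shaft τ_max = 16T/(πd³), so d = (16T/(π τ_allow))^(1/3) = (16·496000/(π·1.31×10^8))^(1/3) = 0.2682 m.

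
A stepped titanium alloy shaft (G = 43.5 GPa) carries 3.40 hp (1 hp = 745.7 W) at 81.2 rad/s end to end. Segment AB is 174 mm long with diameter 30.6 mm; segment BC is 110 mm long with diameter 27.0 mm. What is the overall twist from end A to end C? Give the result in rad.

ω = 81.2 rad/s, so T = P/ω = 3.40×745.7 / 81.20 = 31.22 N·m.
J_AB = π(0.0306)⁴/32 = 8.61×10^-8 m⁴; J_BC = π(0.0270)⁴/32 = 5.22×10^-8 m⁴.
θ = (T/G)·Σ L_i/J_i = (31.22/43.5×10⁹)·(0.174/8.61×10^-8 + 0.110/5.22×10^-8) = 2.964×10^-3 rad.

0.00296 rad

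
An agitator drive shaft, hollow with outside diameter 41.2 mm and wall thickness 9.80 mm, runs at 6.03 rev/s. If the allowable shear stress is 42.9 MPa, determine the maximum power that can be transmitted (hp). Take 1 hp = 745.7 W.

J = π(d_o⁴ − d_i⁴)/32 = π(0.0412⁴ − 0.0216⁴)/32 = 2.615×10^-7 m⁴.
T_max = τ_allow·J/r = 4.29×10^7 × 2.615×10^-7 / 0.0206 = 544.6 N·m.
ω = 2π·6.03 = 37.89 rad/s, so P_max = T_max·ω = 2.063×10^4 W.

27.7 hp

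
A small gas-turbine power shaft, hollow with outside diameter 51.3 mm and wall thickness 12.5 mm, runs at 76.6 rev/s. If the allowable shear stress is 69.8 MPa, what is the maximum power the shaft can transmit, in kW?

J = π(d_o⁴ − d_i⁴)/32 = π(0.0513⁴ − 0.0263⁴)/32 = 6.330×10^-7 m⁴.
T_max = τ_allow·J/r = 6.98×10^7 × 6.330×10^-7 / 0.0256 = 1722 N·m.
ω = 2π·76.6 = 481.3 rad/s, so P_max = T_max·ω = 8.290×10^5 W.

829 kW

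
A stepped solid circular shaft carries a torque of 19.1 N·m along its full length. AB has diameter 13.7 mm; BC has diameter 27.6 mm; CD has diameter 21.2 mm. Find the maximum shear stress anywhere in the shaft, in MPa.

37.8 MPa

Under the same torque, τ_max = 16T/(πd³) is largest where d is smallest — segment AB (d = 13.7 mm).
τ_max = 16·19.10/(π·(0.0137)³) = 3.783×10^7 Pa.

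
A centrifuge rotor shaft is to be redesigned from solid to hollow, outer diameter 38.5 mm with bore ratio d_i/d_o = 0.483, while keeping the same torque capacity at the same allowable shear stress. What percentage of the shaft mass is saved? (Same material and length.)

Equal τ_max and T ⇒ the solid shaft needs d_s³ = d_o³(1−k⁴), so d_s = 38.5·(1−0.483⁴)^(1/3) = 37.79 mm.
Area ratio A_h/A_s = d_o²(1−k²)/d_s² = (1−k²)/(1−k⁴)^(2/3) = 0.7959.
Mass saving = 1 − 0.7959 = 20.4 %.

20.4 %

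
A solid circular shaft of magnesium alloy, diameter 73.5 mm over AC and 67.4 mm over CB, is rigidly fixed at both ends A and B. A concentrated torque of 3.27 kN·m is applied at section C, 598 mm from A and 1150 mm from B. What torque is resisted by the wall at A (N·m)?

2390 N·m

Compatibility: T_A·a/J_AC = T_B·b/J_CB with T_A + T_B = T₀.
J_AC = 2.87×10^-6 m⁴, J_CB = 2.03×10^-6 m⁴, so T_A = T₀·(J_AC/a)/((J_AC/a)+(J_CB/b)) = 2391 N·m, T_B = 879.1 N·m.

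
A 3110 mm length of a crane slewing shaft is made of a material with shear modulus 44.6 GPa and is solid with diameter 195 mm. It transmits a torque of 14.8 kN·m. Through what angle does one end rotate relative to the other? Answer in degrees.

0.417°

J = πd⁴/32 = π(0.195)⁴/32 = 1.420×10^-4 m⁴.
θ = T·L/(G·J) = 14800 × 3.11 / (44.6×10⁹ × 1.420×10^-4) = 7.270×10^-3 rad.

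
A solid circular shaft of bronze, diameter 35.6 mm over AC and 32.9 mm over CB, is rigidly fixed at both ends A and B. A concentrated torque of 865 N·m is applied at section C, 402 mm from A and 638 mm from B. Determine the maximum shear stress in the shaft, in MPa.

Compatibility: T_A·a/J_AC = T_B·b/J_CB with T_A + T_B = T₀.
J_AC = 1.58×10^-7 m⁴, J_CB = 1.15×10^-7 m⁴, so T_A = T₀·(J_AC/a)/((J_AC/a)+(J_CB/b)) = 592.6 N·m, T_B = 272.4 N·m.
τ in each portion: τ_AC = 6.69×10^7 Pa, τ_CB = 3.90×10^7 Pa; maximum is in AC.
τ_max = T_AC·r/J = 592.6·0.0178/1.58×10^-7 = 6.690×10^7 Pa.

66.9 MPa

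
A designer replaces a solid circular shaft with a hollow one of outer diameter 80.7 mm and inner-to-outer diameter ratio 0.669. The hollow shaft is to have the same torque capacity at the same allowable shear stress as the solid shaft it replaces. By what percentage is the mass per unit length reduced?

Equal τ_max and T ⇒ the solid shaft needs d_s³ = d_o³(1−k⁴), so d_s = 80.7·(1−0.669⁴)^(1/3) = 74.91 mm.
Area ratio A_h/A_s = d_o²(1−k²)/d_s² = (1−k²)/(1−k⁴)^(2/3) = 0.6412.
Mass saving = 1 − 0.6412 = 35.9 %.

35.9 %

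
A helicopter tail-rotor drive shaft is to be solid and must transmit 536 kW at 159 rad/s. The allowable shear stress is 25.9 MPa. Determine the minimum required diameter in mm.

87.2 mm

ω = 159 rad/s, so T = P/ω = 536×10³ / 159.0 = 3371 N·m.
For a solid shaft τ_max = 16T/(πd³), so d = (16T/(π τ_allow))^(1/3) = (16·3371/(π·2.59×10^7))^(1/3) = 0.08719 m.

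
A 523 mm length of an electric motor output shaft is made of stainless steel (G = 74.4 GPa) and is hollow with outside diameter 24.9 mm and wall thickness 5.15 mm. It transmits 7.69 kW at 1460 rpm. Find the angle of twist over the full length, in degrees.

ω = 2π·1460/60 = 152.9 rad/s, so T = P/ω = 7.69×10³ / 152.9 = 50.30 N·m.
J = π(d_o⁴ − d_i⁴)/32 = π(0.0249⁴ − 0.0146⁴)/32 = 3.328×10^-8 m⁴.
θ = T·L/(G·J) = 50.30 × 0.523 / (74.4×10⁹ × 3.328×10^-8) = 0.01062 rad.

0.609°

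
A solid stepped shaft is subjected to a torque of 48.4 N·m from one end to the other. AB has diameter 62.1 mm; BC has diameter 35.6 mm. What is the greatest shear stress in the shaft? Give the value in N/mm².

5.46 N/mm²

Under the same torque, τ_max = 16T/(πd³) is largest where d is smallest — segment BC (d = 35.6 mm).
τ_max = 16·48.40/(π·(0.0356)³) = 5.463×10^6 Pa.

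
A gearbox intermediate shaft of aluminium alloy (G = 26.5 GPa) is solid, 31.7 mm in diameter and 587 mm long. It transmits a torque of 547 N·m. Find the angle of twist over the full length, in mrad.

122 mrad

J = πd⁴/32 = π(0.0317)⁴/32 = 9.914×10^-8 m⁴.
θ = T·L/(G·J) = 547.0 × 0.587 / (26.5×10⁹ × 9.914×10^-8) = 0.1222 rad.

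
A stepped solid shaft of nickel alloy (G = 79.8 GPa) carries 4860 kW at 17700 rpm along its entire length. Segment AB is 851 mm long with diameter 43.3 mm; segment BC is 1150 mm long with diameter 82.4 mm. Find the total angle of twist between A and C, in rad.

0.0894 rad

ω = 2π·17700/60 = 1854 rad/s, so T = P/ω = 4860×10³ / 1854 = 2622 N·m.
J_AB = π(0.0433)⁴/32 = 3.45×10^-7 m⁴; J_BC = π(0.0824)⁴/32 = 4.53×10^-6 m⁴.
θ = (T/G)·Σ L_i/J_i = (2622/79.8×10⁹)·(0.851/3.45×10^-7 + 1.15/4.53×10^-6) = 0.08937 rad.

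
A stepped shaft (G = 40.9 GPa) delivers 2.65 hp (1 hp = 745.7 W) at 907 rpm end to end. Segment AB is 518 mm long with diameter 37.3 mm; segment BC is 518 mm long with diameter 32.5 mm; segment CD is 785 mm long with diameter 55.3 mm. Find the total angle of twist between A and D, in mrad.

4.23 mrad

ω = 2π·907/60 = 94.98 rad/s, so T = P/ω = 2.65×745.7 / 94.98 = 20.81 N·m.
J_AB = π(0.0373)⁴/32 = 1.90×10^-7 m⁴; J_BC = π(0.0325)⁴/32 = 1.10×10^-7 m⁴; J_CD = π(0.0553)⁴/32 = 9.18×10^-7 m⁴.
θ = (T/G)·Σ L_i/J_i = (20.81/40.9×10⁹)·(0.518/1.90×10^-7 + 0.518/1.10×10^-7 + 0.785/9.18×10^-7) = 4.227×10^-3 rad.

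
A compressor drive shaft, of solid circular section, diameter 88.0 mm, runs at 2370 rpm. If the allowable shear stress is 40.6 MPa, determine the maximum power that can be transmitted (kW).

J = πd⁴/32 = π(0.0880)⁴/32 = 5.887×10^-6 m⁴.
T_max = τ_allow·J/r = 4.06×10^7 × 5.887×10^-6 / 0.0440 = 5433 N·m.
ω = 2π·2370/60 = 248.2 rad/s, so P_max = T_max·ω = 1.348×10^6 W.

1350 kW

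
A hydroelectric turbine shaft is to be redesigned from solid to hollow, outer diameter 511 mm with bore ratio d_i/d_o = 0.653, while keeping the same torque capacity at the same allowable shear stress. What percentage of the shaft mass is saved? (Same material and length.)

34.4 %

Equal τ_max and T ⇒ the solid shaft needs d_s³ = d_o³(1−k⁴), so d_s = 511·(1−0.653⁴)^(1/3) = 477.9 mm.
Area ratio A_h/A_s = d_o²(1−k²)/d_s² = (1−k²)/(1−k⁴)^(2/3) = 0.6557.
Mass saving = 1 − 0.6557 = 34.4 %.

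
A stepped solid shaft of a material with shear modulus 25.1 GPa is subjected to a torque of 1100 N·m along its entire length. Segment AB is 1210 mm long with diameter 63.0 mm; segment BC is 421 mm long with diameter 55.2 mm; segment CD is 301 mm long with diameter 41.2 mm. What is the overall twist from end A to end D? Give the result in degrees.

5.80°

J_AB = π(0.0630)⁴/32 = 1.55×10^-6 m⁴; J_BC = π(0.0552)⁴/32 = 9.11×10^-7 m⁴; J_CD = π(0.0412)⁴/32 = 2.83×10^-7 m⁴.
θ = (T/G)·Σ L_i/J_i = (1100/25.1×10⁹)·(1.21/1.55×10^-6 + 0.421/9.11×10^-7 + 0.301/2.83×10^-7) = 0.1012 rad.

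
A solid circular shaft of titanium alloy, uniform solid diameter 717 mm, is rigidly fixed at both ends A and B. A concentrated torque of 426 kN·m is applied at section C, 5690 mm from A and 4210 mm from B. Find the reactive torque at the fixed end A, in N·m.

With uniform GJ and both ends fixed, compatibility θ_AC = θ_CB gives T_A·a = T_B·b, together with T_A + T_B = T₀.
T_A = T₀·b/(a+b) = 426000·4210/9900 = 181200 N·m; T_B = 244800 N·m.

181000 N·m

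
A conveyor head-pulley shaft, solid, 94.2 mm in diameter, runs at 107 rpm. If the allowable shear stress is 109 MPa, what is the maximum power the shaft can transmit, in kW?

200 kW

J = πd⁴/32 = π(0.0942)⁴/32 = 7.730×10^-6 m⁴.
T_max = τ_allow·J/r = 1.09×10^8 × 7.730×10^-6 / 0.0471 = 17890 N·m.
ω = 2π·107/60 = 11.21 rad/s, so P_max = T_max·ω = 2.005×10^5 W.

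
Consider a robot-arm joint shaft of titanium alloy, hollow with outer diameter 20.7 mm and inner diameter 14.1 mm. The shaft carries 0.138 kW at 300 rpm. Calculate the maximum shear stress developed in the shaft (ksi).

ω = 2π·300/60 = 31.42 rad/s, so T = P/ω = 0.138×10³ / 31.42 = 4.393 N·m.
J = π(d_o⁴ − d_i⁴)/32 = π(0.0207⁴ − 0.0141⁴)/32 = 1.414×10^-8 m⁴.
τ_max = T·r/J = 4.393 × 0.0103 / 1.414×10^-8 = 3.214×10^6 Pa.

0.466 ksi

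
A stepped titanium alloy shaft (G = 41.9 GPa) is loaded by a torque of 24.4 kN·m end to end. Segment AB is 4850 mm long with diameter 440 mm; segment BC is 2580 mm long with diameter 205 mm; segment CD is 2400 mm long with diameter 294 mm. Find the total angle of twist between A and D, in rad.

0.0113 rad

J_AB = π(0.440)⁴/32 = 3.68×10^-3 m⁴; J_BC = π(0.205)⁴/32 = 1.73×10^-4 m⁴; J_CD = π(0.294)⁴/32 = 7.33×10^-4 m⁴.
θ = (T/G)·Σ L_i/J_i = (24400/41.9×10⁹)·(4.85/3.68×10^-3 + 2.58/1.73×10^-4 + 2.40/7.33×10^-4) = 0.01134 rad.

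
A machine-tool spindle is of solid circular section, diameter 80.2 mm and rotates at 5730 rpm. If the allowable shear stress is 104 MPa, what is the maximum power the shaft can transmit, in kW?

J = πd⁴/32 = π(0.0802)⁴/32 = 4.062×10^-6 m⁴.
T_max = τ_allow·J/r = 1.04×10^8 × 4.062×10^-6 / 0.0401 = 10530 N·m.
ω = 2π·5730/60 = 600.0 rad/s, so P_max = T_max·ω = 6.321×10^6 W.

6320 kW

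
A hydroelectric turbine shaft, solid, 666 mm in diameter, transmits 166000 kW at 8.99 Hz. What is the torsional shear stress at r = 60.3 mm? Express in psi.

ω = 2π·8.99 = 56.49 rad/s, so T = P/ω = 166000×10³ / 56.49 = 2.939e6 N·m.
J = πd⁴/32 = π(0.666)⁴/32 = 0.01932 m⁴.
Shear stress varies linearly with radius: τ = T·r/J = 2.939e6 × 0.0603 / 0.01932 = 9.175×10^6 Pa.

1330 psi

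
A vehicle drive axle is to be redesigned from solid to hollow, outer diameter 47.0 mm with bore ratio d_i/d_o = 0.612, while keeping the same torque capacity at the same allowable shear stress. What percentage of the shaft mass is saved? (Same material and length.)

Equal τ_max and T ⇒ the solid shaft needs d_s³ = d_o³(1−k⁴), so d_s = 47.0·(1−0.612⁴)^(1/3) = 44.69 mm.
Area ratio A_h/A_s = d_o²(1−k²)/d_s² = (1−k²)/(1−k⁴)^(2/3) = 0.6918.
Mass saving = 1 − 0.6918 = 30.8 %.

30.8 %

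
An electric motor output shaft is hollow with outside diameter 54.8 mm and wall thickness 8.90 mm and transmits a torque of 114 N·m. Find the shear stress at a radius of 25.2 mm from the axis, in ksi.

J = π(d_o⁴ − d_i⁴)/32 = π(0.0548⁴ − 0.0370⁴)/32 = 7.014×10^-7 m⁴.
Shear stress varies linearly with radius: τ = T·r/J = 114.0 × 0.0252 / 7.014×10^-7 = 4.096×10^6 Pa.

0.594 ksi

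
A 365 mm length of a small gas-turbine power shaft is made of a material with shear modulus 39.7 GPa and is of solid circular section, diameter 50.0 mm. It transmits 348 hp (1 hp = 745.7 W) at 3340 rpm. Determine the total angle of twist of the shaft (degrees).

ω = 2π·3340/60 = 349.8 rad/s, so T = P/ω = 348×745.7 / 349.8 = 741.9 N·m.
J = πd⁴/32 = π(0.0500)⁴/32 = 6.136×10^-7 m⁴.
θ = T·L/(G·J) = 741.9 × 0.365 / (39.7×10⁹ × 6.136×10^-7) = 0.01112 rad.

0.637°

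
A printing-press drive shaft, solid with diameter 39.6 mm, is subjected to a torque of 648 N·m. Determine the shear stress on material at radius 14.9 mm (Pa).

4.00e7 Pa

J = πd⁴/32 = π(0.0396)⁴/32 = 2.414×10^-7 m⁴.
Shear stress varies linearly with radius: τ = T·r/J = 648.0 × 0.0149 / 2.414×10^-7 = 3.999×10^7 Pa.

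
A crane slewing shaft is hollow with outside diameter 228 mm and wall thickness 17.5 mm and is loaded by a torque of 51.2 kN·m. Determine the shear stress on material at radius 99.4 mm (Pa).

J = π(d_o⁴ − d_i⁴)/32 = π(0.228⁴ − 0.193⁴)/32 = 1.291×10^-4 m⁴.
Shear stress varies linearly with radius: τ = T·r/J = 51200 × 0.0994 / 1.291×10^-4 = 3.943×10^7 Pa.

3.94e7 Pa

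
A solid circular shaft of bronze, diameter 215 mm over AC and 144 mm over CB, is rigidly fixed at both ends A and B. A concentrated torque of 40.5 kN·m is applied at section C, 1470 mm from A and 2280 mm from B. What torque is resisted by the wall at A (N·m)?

35800 N·m

Compatibility: T_A·a/J_AC = T_B·b/J_CB with T_A + T_B = T₀.
J_AC = 2.10×10^-4 m⁴, J_CB = 4.22×10^-5 m⁴, so T_A = T₀·(J_AC/a)/((J_AC/a)+(J_CB/b)) = 35850 N·m, T_B = 4651 N·m.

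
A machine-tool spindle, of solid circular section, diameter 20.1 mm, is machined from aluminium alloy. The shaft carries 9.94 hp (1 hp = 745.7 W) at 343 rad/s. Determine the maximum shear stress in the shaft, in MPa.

13.6 MPa

ω = 343 rad/s, so T = P/ω = 9.94×745.7 / 343.0 = 21.61 N·m.
J = πd⁴/32 = π(0.0201)⁴/32 = 1.602×10^-8 m⁴.
τ_max = T·r/J = 21.61 × 0.0100 / 1.602×10^-8 = 1.355×10^7 Pa.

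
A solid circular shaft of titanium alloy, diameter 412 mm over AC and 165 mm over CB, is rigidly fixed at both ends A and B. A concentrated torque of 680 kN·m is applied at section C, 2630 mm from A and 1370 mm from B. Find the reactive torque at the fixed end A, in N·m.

Compatibility: T_A·a/J_AC = T_B·b/J_CB with T_A + T_B = T₀.
J_AC = 2.83×10^-3 m⁴, J_CB = 7.28×10^-5 m⁴, so T_A = T₀·(J_AC/a)/((J_AC/a)+(J_CB/b)) = 648000 N·m, T_B = 32000 N·m.

648000 N·m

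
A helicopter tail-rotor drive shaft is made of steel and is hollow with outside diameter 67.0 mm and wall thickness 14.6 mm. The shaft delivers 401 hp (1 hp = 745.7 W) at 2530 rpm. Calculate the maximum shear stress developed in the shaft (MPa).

ω = 2π·2530/60 = 264.9 rad/s, so T = P/ω = 401×745.7 / 264.9 = 1129 N·m.
J = π(d_o⁴ − d_i⁴)/32 = π(0.0670⁴ − 0.0378⁴)/32 = 1.778×10^-6 m⁴.
τ_max = T·r/J = 1129 × 0.0335 / 1.778×10^-6 = 2.127×10^7 Pa.

21.3 MPa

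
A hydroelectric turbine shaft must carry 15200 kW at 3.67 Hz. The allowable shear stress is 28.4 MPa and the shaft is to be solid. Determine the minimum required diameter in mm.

ω = 2π·3.67 = 23.06 rad/s, so T = P/ω = 15200×10³ / 23.06 = 659200 N·m.
For a solid shaft τ_max = 16T/(πd³), so d = (16T/(π τ_allow))^(1/3) = (16·659200/(π·2.84×10^7))^(1/3) = 0.4908 m.

491 mm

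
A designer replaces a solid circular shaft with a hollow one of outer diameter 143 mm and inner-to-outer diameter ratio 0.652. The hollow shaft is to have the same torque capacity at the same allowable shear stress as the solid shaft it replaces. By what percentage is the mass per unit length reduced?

Equal τ_max and T ⇒ the solid shaft needs d_s³ = d_o³(1−k⁴), so d_s = 143·(1−0.652⁴)^(1/3) = 133.8 mm.
Area ratio A_h/A_s = d_o²(1−k²)/d_s² = (1−k²)/(1−k⁴)^(2/3) = 0.6566.
Mass saving = 1 − 0.6566 = 34.3 %.

34.3 %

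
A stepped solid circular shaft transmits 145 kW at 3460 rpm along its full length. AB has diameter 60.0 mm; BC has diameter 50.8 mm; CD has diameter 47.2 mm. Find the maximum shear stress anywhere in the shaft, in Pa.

ω = 2π·3460/60 = 362.3 rad/s, so T = P/ω = 145×10³ / 362.3 = 400.2 N·m.
Under the same torque, τ_max = 16T/(πd³) is largest where d is smallest — segment CD (d = 47.2 mm).
τ_max = 16·400.2/(π·(0.0472)³) = 1.938×10^7 Pa.

1.94e7 Pa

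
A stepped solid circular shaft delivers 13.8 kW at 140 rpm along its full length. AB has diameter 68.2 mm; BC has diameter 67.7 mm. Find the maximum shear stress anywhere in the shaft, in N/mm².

15.4 N/mm²

ω = 2π·140/60 = 14.66 rad/s, so T = P/ω = 13.8×10³ / 14.66 = 941.3 N·m.
Under the same torque, τ_max = 16T/(πd³) is largest where d is smallest — segment BC (d = 67.7 mm).
τ_max = 16·941.3/(π·(0.0677)³) = 1.545×10^7 Pa.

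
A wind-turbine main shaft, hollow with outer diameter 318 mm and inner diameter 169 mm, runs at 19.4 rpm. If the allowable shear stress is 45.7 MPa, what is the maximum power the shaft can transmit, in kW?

J = π(d_o⁴ − d_i⁴)/32 = π(0.318⁴ − 0.169⁴)/32 = 9.239×10^-4 m⁴.
T_max = τ_allow·J/r = 4.57×10^7 × 9.239×10^-4 / 0.159 = 265500 N·m.
ω = 2π·19.4/60 = 2.032 rad/s, so P_max = T_max·ω = 5.395×10^5 W.

539 kW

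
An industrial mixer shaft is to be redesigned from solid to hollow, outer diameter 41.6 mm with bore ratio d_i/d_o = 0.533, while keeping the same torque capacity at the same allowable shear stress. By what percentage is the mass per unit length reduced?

24.3 %

Equal τ_max and T ⇒ the solid shaft needs d_s³ = d_o³(1−k⁴), so d_s = 41.6·(1−0.533⁴)^(1/3) = 40.45 mm.
Area ratio A_h/A_s = d_o²(1−k²)/d_s² = (1−k²)/(1−k⁴)^(2/3) = 0.7572.
Mass saving = 1 − 0.7572 = 24.3 %.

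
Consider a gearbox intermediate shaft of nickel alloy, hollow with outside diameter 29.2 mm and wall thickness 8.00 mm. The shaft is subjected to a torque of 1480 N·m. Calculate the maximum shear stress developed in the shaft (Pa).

3.16e8 Pa

J = π(d_o⁴ − d_i⁴)/32 = π(0.0292⁴ − 0.0132⁴)/32 = 6.839×10^-8 m⁴.
τ_max = T·r/J = 1480 × 0.0146 / 6.839×10^-8 = 3.159×10^8 Pa.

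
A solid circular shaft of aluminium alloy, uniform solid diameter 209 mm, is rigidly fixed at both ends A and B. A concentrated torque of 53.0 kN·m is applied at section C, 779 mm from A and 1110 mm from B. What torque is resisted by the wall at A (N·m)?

With uniform GJ and both ends fixed, compatibility θ_AC = θ_CB gives T_A·a = T_B·b, together with T_A + T_B = T₀.
T_A = T₀·b/(a+b) = 53000·1110/1889 = 31140 N·m; T_B = 21860 N·m.

31100 N·m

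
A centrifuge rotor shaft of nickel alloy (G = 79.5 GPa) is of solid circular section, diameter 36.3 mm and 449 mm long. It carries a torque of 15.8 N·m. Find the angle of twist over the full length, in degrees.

J = πd⁴/32 = π(0.0363)⁴/32 = 1.705×10^-7 m⁴.
θ = T·L/(G·J) = 15.80 × 0.449 / (79.5×10⁹ × 1.705×10^-7) = 5.235×10^-4 rad.

0.0300°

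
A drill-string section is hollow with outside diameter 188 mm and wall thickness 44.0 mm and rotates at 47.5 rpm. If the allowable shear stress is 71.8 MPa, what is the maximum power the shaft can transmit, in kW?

J = π(d_o⁴ − d_i⁴)/32 = π(0.188⁴ − 0.100⁴)/32 = 1.128×10^-4 m⁴.
T_max = τ_allow·J/r = 7.18×10^7 × 1.128×10^-4 / 0.0940 = 86180 N·m.
ω = 2π·47.5/60 = 4.974 rad/s, so P_max = T_max·ω = 4.287×10^5 W.

429 kW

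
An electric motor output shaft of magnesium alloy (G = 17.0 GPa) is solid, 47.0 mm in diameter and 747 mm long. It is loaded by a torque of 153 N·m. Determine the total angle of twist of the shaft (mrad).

14.0 mrad

J = πd⁴/32 = π(0.0470)⁴/32 = 4.791×10^-7 m⁴.
θ = T·L/(G·J) = 153.0 × 0.747 / (17.0×10⁹ × 4.791×10^-7) = 0.01403 rad.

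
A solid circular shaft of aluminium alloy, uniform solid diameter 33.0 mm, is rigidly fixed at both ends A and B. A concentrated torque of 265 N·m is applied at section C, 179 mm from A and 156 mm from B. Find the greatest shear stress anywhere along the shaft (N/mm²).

20.1 N/mm²

With uniform GJ and both ends fixed, compatibility θ_AC = θ_CB gives T_A·a = T_B·b, together with T_A + T_B = T₀.
T_A = T₀·b/(a+b) = 265.0·156/335.0 = 123.4 N·m; T_B = 141.6 N·m.
τ in each portion: τ_AC = 1.75×10^7 Pa, τ_CB = 2.01×10^7 Pa; maximum is in CB.
τ_max = T_CB·r/J = 141.6·0.0165/1.16×10^-7 = 2.007×10^7 Pa.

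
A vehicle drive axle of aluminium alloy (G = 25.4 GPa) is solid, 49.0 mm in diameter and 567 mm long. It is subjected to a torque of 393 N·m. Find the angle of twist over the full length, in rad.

J = πd⁴/32 = π(0.0490)⁴/32 = 5.660×10^-7 m⁴.
θ = T·L/(G·J) = 393.0 × 0.567 / (25.4×10⁹ × 5.660×10^-7) = 0.01550 rad.

0.0155 rad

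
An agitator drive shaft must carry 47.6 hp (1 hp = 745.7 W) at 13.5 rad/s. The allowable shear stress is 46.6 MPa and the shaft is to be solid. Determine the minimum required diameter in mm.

66.0 mm

ω = 13.5 rad/s, so T = P/ω = 47.6×745.7 / 13.50 = 2629 N·m.
For a solid shaft τ_max = 16T/(πd³), so d = (16T/(π τ_allow))^(1/3) = (16·2629/(π·4.66×10^7))^(1/3) = 0.06599 m.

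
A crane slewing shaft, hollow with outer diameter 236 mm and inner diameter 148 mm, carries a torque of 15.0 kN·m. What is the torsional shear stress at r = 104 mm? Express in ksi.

J = π(d_o⁴ − d_i⁴)/32 = π(0.236⁴ − 0.148⁴)/32 = 2.574×10^-4 m⁴.
Shear stress varies linearly with radius: τ = T·r/J = 15000 × 0.104 / 2.574×10^-4 = 6.060×10^6 Pa.

0.879 ksi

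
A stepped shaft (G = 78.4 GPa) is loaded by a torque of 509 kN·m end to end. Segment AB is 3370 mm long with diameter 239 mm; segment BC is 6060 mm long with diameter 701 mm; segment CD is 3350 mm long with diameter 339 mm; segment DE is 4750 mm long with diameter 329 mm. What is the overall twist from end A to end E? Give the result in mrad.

114 mrad

J_AB = π(0.239)⁴/32 = 3.20×10^-4 m⁴; J_BC = π(0.701)⁴/32 = 0.0237 m⁴; J_CD = π(0.339)⁴/32 = 1.30×10^-3 m⁴; J_DE = π(0.329)⁴/32 = 1.15×10^-3 m⁴.
θ = (T/G)·Σ L_i/J_i = (509000/78.4×10⁹)·(3.37/3.20×10^-4 + 6.06/0.0237 + 3.35/1.30×10^-3 + 4.75/1.15×10^-3) = 0.1135 rad.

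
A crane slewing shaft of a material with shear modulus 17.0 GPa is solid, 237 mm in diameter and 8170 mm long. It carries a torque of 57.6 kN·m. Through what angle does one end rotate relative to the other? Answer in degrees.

J = πd⁴/32 = π(0.237)⁴/32 = 3.097×10^-4 m⁴.
θ = T·L/(G·J) = 57600 × 8.17 / (17.0×10⁹ × 3.097×10^-4) = 0.08937 rad.

5.12°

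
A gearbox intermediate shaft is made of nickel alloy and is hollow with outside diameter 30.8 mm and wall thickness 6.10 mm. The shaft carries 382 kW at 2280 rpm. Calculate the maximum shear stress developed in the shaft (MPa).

322 MPa

ω = 2π·2280/60 = 238.8 rad/s, so T = P/ω = 382×10³ / 238.8 = 1600 N·m.
J = π(d_o⁴ − d_i⁴)/32 = π(0.0308⁴ − 0.0186⁴)/32 = 7.660×10^-8 m⁴.
τ_max = T·r/J = 1600 × 0.0154 / 7.660×10^-8 = 3.217×10^8 Pa.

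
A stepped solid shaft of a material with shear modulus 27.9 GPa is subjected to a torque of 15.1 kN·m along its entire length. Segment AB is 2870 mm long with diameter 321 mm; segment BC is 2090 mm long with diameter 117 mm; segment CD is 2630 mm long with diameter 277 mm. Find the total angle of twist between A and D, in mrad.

J_AB = π(0.321)⁴/32 = 1.04×10^-3 m⁴; J_BC = π(0.117)⁴/32 = 1.84×10^-5 m⁴; J_CD = π(0.277)⁴/32 = 5.78×10^-4 m⁴.
θ = (T/G)·Σ L_i/J_i = (15100/27.9×10⁹)·(2.87/1.04×10^-3 + 2.09/1.84×10^-5 + 2.63/5.78×10^-4) = 0.06544 rad.

65.4 mrad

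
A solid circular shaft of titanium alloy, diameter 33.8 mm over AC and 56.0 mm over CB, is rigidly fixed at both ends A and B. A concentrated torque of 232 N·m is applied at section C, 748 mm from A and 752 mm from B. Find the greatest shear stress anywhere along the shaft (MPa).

5.94 MPa

Compatibility: T_A·a/J_AC = T_B·b/J_CB with T_A + T_B = T₀.
J_AC = 1.28×10^-7 m⁴, J_CB = 9.65×10^-7 m⁴, so T_A = T₀·(J_AC/a)/((J_AC/a)+(J_CB/b)) = 27.31 N·m, T_B = 204.7 N·m.
τ in each portion: τ_AC = 3.60×10^6 Pa, τ_CB = 5.94×10^6 Pa; maximum is in CB.
τ_max = T_CB·r/J = 204.7·0.0280/9.65×10^-7 = 5.936×10^6 Pa.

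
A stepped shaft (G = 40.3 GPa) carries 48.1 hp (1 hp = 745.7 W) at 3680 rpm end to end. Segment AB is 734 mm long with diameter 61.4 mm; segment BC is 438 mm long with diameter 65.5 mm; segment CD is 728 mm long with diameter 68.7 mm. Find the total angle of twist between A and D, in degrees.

ω = 2π·3680/60 = 385.4 rad/s, so T = P/ω = 48.1×745.7 / 385.4 = 93.07 N·m.
J_AB = π(0.0614)⁴/32 = 1.40×10^-6 m⁴; J_BC = π(0.0655)⁴/32 = 1.81×10^-6 m⁴; J_CD = π(0.0687)⁴/32 = 2.19×10^-6 m⁴.
θ = (T/G)·Σ L_i/J_i = (93.07/40.3×10⁹)·(0.734/1.40×10^-6 + 0.438/1.81×10^-6 + 0.728/2.19×10^-6) = 2.544×10^-3 rad.

0.146°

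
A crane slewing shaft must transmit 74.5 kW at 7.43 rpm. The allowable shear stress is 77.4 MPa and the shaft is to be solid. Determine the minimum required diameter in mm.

185 mm

ω = 2π·7.43/60 = 0.7781 rad/s, so T = P/ω = 74.5×10³ / 0.7781 = 95750 N·m.
For a solid shaft τ_max = 16T/(πd³), so d = (16T/(π τ_allow))^(1/3) = (16·95750/(π·7.74×10^7))^(1/3) = 0.1847 m.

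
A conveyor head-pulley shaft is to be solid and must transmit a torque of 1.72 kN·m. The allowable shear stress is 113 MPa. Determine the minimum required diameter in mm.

42.6 mm

For a solid shaft τ_max = 16T/(πd³), so d = (16T/(π τ_allow))^(1/3) = (16·1720/(π·1.13×10^8))^(1/3) = 0.04264 m.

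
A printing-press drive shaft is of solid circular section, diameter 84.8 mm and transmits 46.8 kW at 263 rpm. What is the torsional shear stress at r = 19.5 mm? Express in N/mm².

6.53 N/mm²

ω = 2π·263/60 = 27.54 rad/s, so T = P/ω = 46.8×10³ / 27.54 = 1699 N·m.
J = πd⁴/32 = π(0.0848)⁴/32 = 5.077×10^-6 m⁴.
Shear stress varies linearly with radius: τ = T·r/J = 1699 × 0.0195 / 5.077×10^-6 = 6.527×10^6 Pa.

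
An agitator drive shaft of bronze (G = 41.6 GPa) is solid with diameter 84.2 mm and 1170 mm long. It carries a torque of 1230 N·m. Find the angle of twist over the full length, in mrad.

7.01 mrad

J = πd⁴/32 = π(0.0842)⁴/32 = 4.935×10^-6 m⁴.
θ = T·L/(G·J) = 1230 × 1.17 / (41.6×10⁹ × 4.935×10^-6) = 7.011×10^-3 rad.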